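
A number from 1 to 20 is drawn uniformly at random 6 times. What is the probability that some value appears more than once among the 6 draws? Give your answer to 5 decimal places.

0.56395

P(all 6 different) = 20/20 · 19/20 · ··· · 15/20 ≈ 0.43605.
P(at least two equal) = 1 − 0.43605 = 0.56395.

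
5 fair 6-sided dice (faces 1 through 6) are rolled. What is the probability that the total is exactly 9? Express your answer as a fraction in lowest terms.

There are 6^5 = 7776 equally likely outcomes.
The number of ordered 5-tuples from {1,…,6} summing to 9 is 70.
P(sum = 9) = 70/7776 = 35/3888.

35/3888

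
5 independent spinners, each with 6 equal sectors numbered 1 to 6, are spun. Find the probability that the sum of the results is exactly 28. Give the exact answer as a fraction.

5/2592

There are 6^5 = 7776 equally likely outcomes.
The number of ordered 5-tuples from {1,…,6} summing to 28 is 15.
P(sum = 28) = 15/7776 = 5/2592.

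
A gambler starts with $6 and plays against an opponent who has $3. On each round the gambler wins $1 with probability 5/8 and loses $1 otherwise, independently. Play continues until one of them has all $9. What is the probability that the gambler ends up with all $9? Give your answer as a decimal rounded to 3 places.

0.963

Let r = q/p = (3/8)/(5/8) = 3/5. The recurrence P(i) = p·P(i+1) + q·P(i−1) with P(0)=0, P(9)=1 gives P(i) = (1 − r^i)/(1 − r^9).
P(6) = (1 − (3/5)^6) / (1 − (3/5)^9) = 19000/19729 ≈ 0.963.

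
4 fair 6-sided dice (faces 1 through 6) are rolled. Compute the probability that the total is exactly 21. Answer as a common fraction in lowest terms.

There are 6^4 = 1296 equally likely outcomes.
The number of ordered 4-tuples from {1,…,6} summing to 21 is 20.
P(sum = 21) = 20/1296 = 5/324.

5/324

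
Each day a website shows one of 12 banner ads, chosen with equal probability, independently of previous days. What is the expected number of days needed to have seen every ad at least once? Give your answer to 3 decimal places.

37.239

After i distinct types are collected, each trial gives a new one with probability (12−i)/12, so the expected wait for the next new type is 12/(12−i).
E = 12/12 + 12/11 + 12/10 + 12/9 + 12/8 + 12/7 + 12/6 + 12/5 + 12/4 + 12/3 + 12/2 + 12/1 = 86021/2310 ≈ 37.239.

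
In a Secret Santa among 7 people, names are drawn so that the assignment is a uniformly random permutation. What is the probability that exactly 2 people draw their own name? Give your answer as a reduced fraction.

11/60

Choose which 2 of the 7 are fixed: C(7,2) = 21 ways.
The remaining 5 must have no fixed point: D(5) = 44.
P = 21·44/5040 = 11/60.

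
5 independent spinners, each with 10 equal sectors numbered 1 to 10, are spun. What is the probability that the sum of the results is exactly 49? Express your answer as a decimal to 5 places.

0.00005

There are 10^5 = 100000 equally likely outcomes.
The number of ordered 5-tuples from {1,…,10} summing to 49 is 5.
P(sum = 49) = 5/100000 = 1/20000 ≈ 0.00005.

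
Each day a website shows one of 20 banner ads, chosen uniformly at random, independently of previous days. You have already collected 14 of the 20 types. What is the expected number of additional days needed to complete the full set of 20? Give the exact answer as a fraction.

49

Starting from 14 distinct types, each trial gives a new one with probability (20−i)/20 when i types are held, so the wait for the next new type is 20/(20−i).
E = 20/6 + 20/5 + 20/4 + 20/3 + 20/2 + 20/1 = 49.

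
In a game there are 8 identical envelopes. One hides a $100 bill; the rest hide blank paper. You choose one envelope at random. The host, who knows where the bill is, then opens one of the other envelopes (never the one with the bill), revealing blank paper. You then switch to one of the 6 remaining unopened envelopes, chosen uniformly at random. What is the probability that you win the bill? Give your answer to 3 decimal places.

0.146

Your original envelope holds the bill with probability 1/8, so the other 7 collectively hold it with probability 7/8.
The host can always find an empty envelope to open, so this doesn't change that 7/8; it is now spread over the 6 remaining unopened envelopes.
P(win by switching) = (7/8) · (1/6) = 7/48 ≈ 0.146.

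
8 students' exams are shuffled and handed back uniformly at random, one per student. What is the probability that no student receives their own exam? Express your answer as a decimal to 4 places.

0.3679

This is the derangement probability: permutations of 8 with no fixed point.
D(8) = 8! · (1 − 1/1! + 1/2! − ··· + (−1)^8/8!) = 14833.
P = 14833/40320 = 2119/5760 ≈ 0.3679.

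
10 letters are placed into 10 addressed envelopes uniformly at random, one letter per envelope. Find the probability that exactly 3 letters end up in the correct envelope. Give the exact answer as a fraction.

Choose which 3 of the 10 are fixed: C(10,3) = 120 ways.
The remaining 7 must have no fixed point: D(7) = 1854.
P = 120·1854/3628800 = 103/1680.

103/1680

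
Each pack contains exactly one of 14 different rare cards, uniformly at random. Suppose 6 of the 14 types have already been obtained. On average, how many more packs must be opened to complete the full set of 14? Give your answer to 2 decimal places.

Starting from 6 distinct types, each trial gives a new one with probability (14−i)/14 when i types are held, so the wait for the next new type is 14/(14−i).
E = 14/8 + 14/7 + 14/6 + 14/5 + 14/4 + 14/3 + 14/2 + 14/1 = 761/20 ≈ 38.05.

38.05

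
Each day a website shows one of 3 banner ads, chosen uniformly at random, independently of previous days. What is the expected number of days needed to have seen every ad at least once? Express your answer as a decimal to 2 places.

After i distinct types are collected, each trial gives a new one with probability (3−i)/3, so the expected wait for the next new type is 3/(3−i).
E = 3/3 + 3/2 + 3/1 = 11/2 ≈ 5.50.

5.50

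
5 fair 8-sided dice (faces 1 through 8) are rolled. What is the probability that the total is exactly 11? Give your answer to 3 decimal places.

0.006

There are 8^5 = 32768 equally likely outcomes.
The number of ordered 5-tuples from {1,…,8} summing to 11 is 210.
P(sum = 11) = 210/32768 = 105/16384 ≈ 0.006.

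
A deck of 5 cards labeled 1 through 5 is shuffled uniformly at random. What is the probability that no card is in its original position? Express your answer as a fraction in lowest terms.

11/30

This is the derangement probability: permutations of 5 with no fixed point.
D(5) = 5! · (1 − 1/1! + 1/2! − ··· + (−1)^5/5!) = 44.
P = 44/120 = 11/30.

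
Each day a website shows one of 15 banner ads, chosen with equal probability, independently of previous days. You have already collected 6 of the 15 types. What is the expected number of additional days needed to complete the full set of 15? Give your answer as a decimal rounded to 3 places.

42.435

Starting from 6 distinct types, each trial gives a new one with probability (15−i)/15 when i types are held, so the wait for the next new type is 15/(15−i).
E = 15/9 + 15/8 + 15/7 + 15/6 + 15/5 + 15/4 + 15/3 + 15/2 + 15/1 = 7129/168 ≈ 42.435.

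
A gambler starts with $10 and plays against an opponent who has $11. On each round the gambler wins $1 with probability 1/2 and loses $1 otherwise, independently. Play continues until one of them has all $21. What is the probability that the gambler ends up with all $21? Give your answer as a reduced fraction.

10/21

With a fair step, P(i) = ½P(i−1) + ½P(i+1) with P(0)=0, P(21)=1 has the linear solution P(i) = i/21.
P(10) = 10/21.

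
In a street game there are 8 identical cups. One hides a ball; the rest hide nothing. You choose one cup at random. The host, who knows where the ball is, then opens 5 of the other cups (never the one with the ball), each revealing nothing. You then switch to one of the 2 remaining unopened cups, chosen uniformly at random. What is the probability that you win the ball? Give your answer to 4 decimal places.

0.4375

Your original cup holds the ball with probability 1/8, so the other 7 collectively hold it with probability 7/8.
The host can always find 5 empty cups to open, so the reveals don't change that 7/8; it is now spread over the 2 remaining unopened cups.
P(win by switching) = (7/8) · (1/2) = 7/16 ≈ 0.4375.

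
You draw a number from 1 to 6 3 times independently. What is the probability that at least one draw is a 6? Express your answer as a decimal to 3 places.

P(no draw is a 6) = (5/6)^3 ≈ 0.579.
P(at least one) = 1 − 0.579 = 0.421.

0.421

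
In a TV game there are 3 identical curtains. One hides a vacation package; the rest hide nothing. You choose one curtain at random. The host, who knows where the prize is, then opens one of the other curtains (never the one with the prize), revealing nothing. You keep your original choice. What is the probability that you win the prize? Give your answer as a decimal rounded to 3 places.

0.333

The host can always open an empty curtain regardless of your choice, so this gives no information about your original curtain.
P(win by staying) = 1/3 ≈ 0.333.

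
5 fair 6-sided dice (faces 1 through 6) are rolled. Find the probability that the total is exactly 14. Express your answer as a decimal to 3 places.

There are 6^5 = 7776 equally likely outcomes.
The number of ordered 5-tuples from {1,…,6} summing to 14 is 540.
P(sum = 14) = 540/7776 = 5/72 ≈ 0.069.

0.069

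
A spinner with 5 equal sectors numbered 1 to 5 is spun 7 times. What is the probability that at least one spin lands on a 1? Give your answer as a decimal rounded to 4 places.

0.7903

P(no spin lands on a 1) = (4/5)^7 ≈ 0.2097.
P(at least one) = 1 − 0.2097 = 0.7903.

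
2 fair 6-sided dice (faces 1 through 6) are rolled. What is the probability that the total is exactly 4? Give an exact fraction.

1/12

There are 6^2 = 36 equally likely outcomes.
The number of ordered 2-tuples from {1,…,6} summing to 4 is 3.
P(sum = 4) = 3/36 = 1/12.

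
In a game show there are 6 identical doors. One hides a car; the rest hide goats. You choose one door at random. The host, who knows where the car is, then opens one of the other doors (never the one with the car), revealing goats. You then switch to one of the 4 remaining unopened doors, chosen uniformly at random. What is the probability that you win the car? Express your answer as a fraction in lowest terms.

5/24

Your original door holds the car with probability 1/6, so the other 5 collectively hold it with probability 5/6.
The host can always find an empty door to open, so this doesn't change that 5/6; it is now spread over the 4 remaining unopened doors.
P(win by switching) = (5/6) · (1/4) = 5/24.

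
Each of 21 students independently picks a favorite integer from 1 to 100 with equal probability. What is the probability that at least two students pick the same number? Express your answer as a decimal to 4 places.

0.8957

It's easier to compute the probability that all 21 are distinct.
P(all distinct) = 100/100 · 99/100 · ··· · 80/100 ≈ 0.1043.
So the probability of at least one match is 1 − 0.1043 = 0.8957.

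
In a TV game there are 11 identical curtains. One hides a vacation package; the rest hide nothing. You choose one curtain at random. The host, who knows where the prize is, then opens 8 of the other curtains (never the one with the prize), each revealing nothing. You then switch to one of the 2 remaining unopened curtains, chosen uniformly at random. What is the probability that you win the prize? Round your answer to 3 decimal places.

Your original curtain holds the prize with probability 1/11, so the other 10 collectively hold it with probability 10/11.
The host can always find 8 empty curtains to open, so the reveals don't change that 10/11; it is now spread over the 2 remaining unopened curtains.
P(win by switching) = (10/11) · (1/2) = 5/11 ≈ 0.455.

0.455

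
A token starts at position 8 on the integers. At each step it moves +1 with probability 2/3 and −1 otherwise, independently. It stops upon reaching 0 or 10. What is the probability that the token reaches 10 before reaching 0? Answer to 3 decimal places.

Let r = q/p = (1/3)/(2/3) = 1/2. The recurrence P(i) = p·P(i+1) + q·P(i−1) with P(0)=0, P(10)=1 gives P(i) = (1 − r^i)/(1 − r^10).
P(8) = (1 − (1/2)^8) / (1 − (1/2)^10) = 340/341 ≈ 0.997.

0.997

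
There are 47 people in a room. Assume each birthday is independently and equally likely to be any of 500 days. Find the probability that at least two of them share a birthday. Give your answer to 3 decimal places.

0.893

It's easier to compute the probability that all 47 are distinct.
P(all distinct) = 500/500 · 499/500 · ··· · 454/500 ≈ 0.107.
So the probability of at least one match is 1 − 0.107 = 0.893.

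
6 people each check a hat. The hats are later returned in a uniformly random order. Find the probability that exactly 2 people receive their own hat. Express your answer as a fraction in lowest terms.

3/16

Choose which 2 of the 6 are fixed: C(6,2) = 15 ways.
The remaining 4 must have no fixed point: D(4) = 9.
P = 15·9/720 = 3/16.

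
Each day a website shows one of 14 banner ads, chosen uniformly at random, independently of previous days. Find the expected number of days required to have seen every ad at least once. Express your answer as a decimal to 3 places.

After i distinct types are collected, each trial gives a new one with probability (14−i)/14, so the expected wait for the next new type is 14/(14−i).
E = 14/14 + 14/13 + 14/12 + 14/11 + 14/10 + 14/9 + 14/8 + 14/7 + 14/6 + 14/5 + 14/4 + 14/3 + 14/2 + 14/1 = 1171733/25740 ≈ 45.522.

45.522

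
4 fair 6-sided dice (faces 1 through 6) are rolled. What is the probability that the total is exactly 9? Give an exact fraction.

There are 6^4 = 1296 equally likely outcomes.
The number of ordered 4-tuples from {1,…,6} summing to 9 is 56.
P(sum = 9) = 56/1296 = 7/162.

7/162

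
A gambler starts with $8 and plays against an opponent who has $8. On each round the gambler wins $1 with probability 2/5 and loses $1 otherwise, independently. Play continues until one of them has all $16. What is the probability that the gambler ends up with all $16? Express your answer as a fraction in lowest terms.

Let r = q/p = (3/5)/(2/5) = 3/2. The recurrence P(i) = p·P(i+1) + q·P(i−1) with P(0)=0, P(16)=1 gives P(i) = (1 − r^i)/(1 − r^16).
P(8) = (1 − (3/2)^8) / (1 − (3/2)^16) = 256/6817.

256/6817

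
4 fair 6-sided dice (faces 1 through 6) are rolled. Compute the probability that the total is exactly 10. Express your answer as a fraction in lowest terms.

5/81

There are 6^4 = 1296 equally likely outcomes.
The number of ordered 4-tuples from {1,…,6} summing to 10 is 80.
P(sum = 10) = 80/1296 = 5/81.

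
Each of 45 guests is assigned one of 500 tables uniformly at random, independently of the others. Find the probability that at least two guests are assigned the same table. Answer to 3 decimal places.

It's easier to compute the probability that all 45 are distinct.
P(all distinct) = 500/500 · 499/500 · ··· · 456/500 ≈ 0.130.
So the probability of at least one match is 1 − 0.130 = 0.870.

0.870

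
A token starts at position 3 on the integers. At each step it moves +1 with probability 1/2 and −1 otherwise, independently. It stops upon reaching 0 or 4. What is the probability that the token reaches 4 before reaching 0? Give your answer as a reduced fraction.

3/4

With a fair step, P(i) = ½P(i−1) + ½P(i+1) with P(0)=0, P(4)=1 has the linear solution P(i) = i/4.
P(3) = 3/4.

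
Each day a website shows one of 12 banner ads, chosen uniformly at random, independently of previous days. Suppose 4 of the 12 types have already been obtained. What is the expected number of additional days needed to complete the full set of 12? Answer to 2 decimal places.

Starting from 4 distinct types, each trial gives a new one with probability (12−i)/12 when i types are held, so the wait for the next new type is 12/(12−i).
E = 12/8 + 12/7 + 12/6 + 12/5 + 12/4 + 12/3 + 12/2 + 12/1 = 2283/70 ≈ 32.61.

32.61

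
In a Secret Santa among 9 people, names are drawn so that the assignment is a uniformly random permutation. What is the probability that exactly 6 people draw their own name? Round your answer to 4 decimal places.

0.0005

Choose which 6 of the 9 are fixed: C(9,6) = 84 ways.
The remaining 3 must have no fixed point: D(3) = 2.
P = 84·2/362880 = 1/2160 ≈ 0.0005.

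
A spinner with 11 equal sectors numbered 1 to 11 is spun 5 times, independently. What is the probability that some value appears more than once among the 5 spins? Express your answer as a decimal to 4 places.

P(all 5 different) = 11/11 · 10/11 · ··· · 7/11 ≈ 0.3442.
P(at least two equal) = 1 − 0.3442 = 0.6558.

0.6558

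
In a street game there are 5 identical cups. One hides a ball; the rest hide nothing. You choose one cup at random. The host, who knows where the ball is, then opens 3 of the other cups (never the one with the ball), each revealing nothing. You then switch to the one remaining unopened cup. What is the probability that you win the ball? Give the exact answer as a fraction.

4/5

Your original cup holds the ball with probability 1/5, so the other 4 collectively hold it with probability 4/5.
The host can always find 3 empty cups to open, so the reveals don't change that 4/5; it is now spread over the 1 remaining unopened cup.
P(win by switching) = (4/5) · (1/1) = 4/5.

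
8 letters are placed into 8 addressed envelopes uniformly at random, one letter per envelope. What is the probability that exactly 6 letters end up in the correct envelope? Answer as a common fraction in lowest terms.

Choose which 6 of the 8 are fixed: C(8,6) = 28 ways.
The remaining 2 must have no fixed point: D(2) = 1.
P = 28·1/40320 = 1/1440.

1/1440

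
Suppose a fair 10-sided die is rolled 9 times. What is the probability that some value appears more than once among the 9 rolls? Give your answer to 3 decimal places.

0.996

P(all 9 different) = 10/10 · 9/10 · ··· · 2/10 ≈ 0.004.
P(at least two equal) = 1 − 0.004 = 0.996.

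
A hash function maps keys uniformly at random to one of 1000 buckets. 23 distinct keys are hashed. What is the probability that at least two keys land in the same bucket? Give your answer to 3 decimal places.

0.225

It's easier to compute the probability that all 23 are distinct.
P(all distinct) = 1000/1000 · 999/1000 · ··· · 978/1000 ≈ 0.775.
So the probability of at least one match is 1 − 0.775 = 0.225.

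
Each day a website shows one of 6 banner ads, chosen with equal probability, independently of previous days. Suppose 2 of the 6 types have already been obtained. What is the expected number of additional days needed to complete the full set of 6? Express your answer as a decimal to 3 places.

12.500

Starting from 2 distinct types, each trial gives a new one with probability (6−i)/6 when i types are held, so the wait for the next new type is 6/(6−i).
E = 6/4 + 6/3 + 6/2 + 6/1 = 25/2 ≈ 12.500.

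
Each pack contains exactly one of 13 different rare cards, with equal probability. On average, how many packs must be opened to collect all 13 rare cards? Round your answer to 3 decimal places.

After i distinct types are collected, each trial gives a new one with probability (13−i)/13, so the expected wait for the next new type is 13/(13−i).
E = 13/13 + 13/12 + 13/11 + 13/10 + 13/9 + 13/8 + 13/7 + 13/6 + 13/5 + 13/4 + 13/3 + 13/2 + 13/1 = 1145993/27720 ≈ 41.342.

41.342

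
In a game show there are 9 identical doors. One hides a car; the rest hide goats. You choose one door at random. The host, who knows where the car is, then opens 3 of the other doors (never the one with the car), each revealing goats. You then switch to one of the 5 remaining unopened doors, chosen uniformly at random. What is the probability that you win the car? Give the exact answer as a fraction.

Your original door holds the car with probability 1/9, so the other 8 collectively hold it with probability 8/9.
The host can always find 3 empty doors to open, so the reveals don't change that 8/9; it is now spread over the 5 remaining unopened doors.
P(win by switching) = (8/9) · (1/5) = 8/45.

8/45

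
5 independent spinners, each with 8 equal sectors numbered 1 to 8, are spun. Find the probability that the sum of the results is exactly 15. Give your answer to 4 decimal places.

There are 8^5 = 32768 equally likely outcomes.
The number of ordered 5-tuples from {1,…,8} summing to 15 is 926.
P(sum = 15) = 926/32768 = 463/16384 ≈ 0.0283.

0.0283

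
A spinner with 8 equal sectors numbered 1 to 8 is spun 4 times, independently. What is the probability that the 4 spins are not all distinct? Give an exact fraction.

151/256

P(all 4 different) = 8/8 · 7/8 · ··· · 5/8 = 105/256.
P(at least two equal) = 1 − 105/256 = 151/256.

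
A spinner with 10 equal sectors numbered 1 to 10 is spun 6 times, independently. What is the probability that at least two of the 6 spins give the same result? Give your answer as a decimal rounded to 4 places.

0.8488

P(all 6 different) = 10/10 · 9/10 · ··· · 5/10 ≈ 0.1512.
P(at least two equal) = 1 − 0.1512 = 0.8488.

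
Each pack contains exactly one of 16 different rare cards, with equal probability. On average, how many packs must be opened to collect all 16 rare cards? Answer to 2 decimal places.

54.09

After i distinct types are collected, each trial gives a new one with probability (16−i)/16, so the expected wait for the next new type is 16/(16−i).
E = 16/16 + 16/15 + 16/14 + 16/13 + 16/12 + 16/11 + 16/10 + 16/9 + 16/8 + 16/7 + 16/6 + 16/5 + 16/4 + 16/3 + 16/2 + 16/1 = 2436559/45045 ≈ 54.09.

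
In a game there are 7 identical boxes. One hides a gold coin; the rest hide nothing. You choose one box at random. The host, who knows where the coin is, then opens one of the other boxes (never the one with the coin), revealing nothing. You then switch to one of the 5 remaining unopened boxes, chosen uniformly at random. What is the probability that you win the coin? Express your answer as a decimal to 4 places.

0.1714

Your original box holds the coin with probability 1/7, so the other 6 collectively hold it with probability 6/7.
The host can always find an empty box to open, so this doesn't change that 6/7; it is now spread over the 5 remaining unopened boxes.
P(win by switching) = (6/7) · (1/5) = 6/35 ≈ 0.1714.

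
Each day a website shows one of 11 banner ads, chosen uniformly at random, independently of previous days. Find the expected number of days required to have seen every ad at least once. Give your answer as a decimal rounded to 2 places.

After i distinct types are collected, each trial gives a new one with probability (11−i)/11, so the expected wait for the next new type is 11/(11−i).
E = 11/11 + 11/10 + 11/9 + 11/8 + 11/7 + 11/6 + 11/5 + 11/4 + 11/3 + 11/2 + 11/1 = 83711/2520 ≈ 33.22.

33.22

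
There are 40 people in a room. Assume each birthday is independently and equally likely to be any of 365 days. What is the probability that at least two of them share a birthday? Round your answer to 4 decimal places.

It's easier to compute the probability that all 40 are distinct.
P(all distinct) = 365/365 · 364/365 · ··· · 326/365 ≈ 0.1088.
So the probability of at least one match is 1 − 0.1088 = 0.8912.

0.8912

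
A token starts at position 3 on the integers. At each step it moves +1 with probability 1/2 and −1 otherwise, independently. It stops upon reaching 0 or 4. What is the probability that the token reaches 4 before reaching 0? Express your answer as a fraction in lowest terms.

With a fair step, P(i) = ½P(i−1) + ½P(i+1) with P(0)=0, P(4)=1 has the linear solution P(i) = i/4.
P(3) = 3/4.

3/4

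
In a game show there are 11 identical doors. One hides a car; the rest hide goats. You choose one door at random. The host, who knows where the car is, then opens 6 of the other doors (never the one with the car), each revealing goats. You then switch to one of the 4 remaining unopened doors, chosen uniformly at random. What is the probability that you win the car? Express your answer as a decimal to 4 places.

0.2273

Your original door holds the car with probability 1/11, so the other 10 collectively hold it with probability 10/11.
The host can always find 6 empty doors to open, so the reveals don't change that 10/11; it is now spread over the 4 remaining unopened doors.
P(win by switching) = (10/11) · (1/4) = 5/22 ≈ 0.2273.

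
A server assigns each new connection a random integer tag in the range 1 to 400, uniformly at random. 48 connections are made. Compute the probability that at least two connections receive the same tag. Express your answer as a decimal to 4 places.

It's easier to compute the probability that all 48 are distinct.
P(all distinct) = 400/400 · 399/400 · ··· · 353/400 ≈ 0.0529.
So the probability of at least one match is 1 − 0.0529 = 0.9471.

0.9471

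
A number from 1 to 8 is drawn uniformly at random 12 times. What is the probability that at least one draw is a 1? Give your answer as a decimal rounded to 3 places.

P(no draw is a 1) = (7/8)^12 ≈ 0.201.
P(at least one) = 1 − 0.201 = 0.799.

0.799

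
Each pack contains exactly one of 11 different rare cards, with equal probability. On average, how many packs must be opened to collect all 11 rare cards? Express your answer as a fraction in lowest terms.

After i distinct types are collected, each trial gives a new one with probability (11−i)/11, so the expected wait for the next new type is 11/(11−i).
E = 11/11 + 11/10 + 11/9 + 11/8 + 11/7 + 11/6 + 11/5 + 11/4 + 11/3 + 11/2 + 11/1 = 83711/2520.

83711/2520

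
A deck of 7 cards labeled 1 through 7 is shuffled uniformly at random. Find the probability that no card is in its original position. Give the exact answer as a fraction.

103/280

This is the derangement probability: permutations of 7 with no fixed point.
D(7) = 7! · (1 − 1/1! + 1/2! − ··· + (−1)^7/7!) = 1854.
P = 1854/5040 = 103/280.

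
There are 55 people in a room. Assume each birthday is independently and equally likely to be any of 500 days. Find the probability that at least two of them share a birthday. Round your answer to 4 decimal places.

It's easier to compute the probability that all 55 are distinct.
P(all distinct) = 500/500 · 499/500 · ··· · 446/500 ≈ 0.0458.
So the probability of at least one match is 1 − 0.0458 = 0.9542.

0.9542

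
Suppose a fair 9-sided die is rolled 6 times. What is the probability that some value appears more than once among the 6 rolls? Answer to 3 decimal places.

P(all 6 different) = 9/9 · 8/9 · ··· · 4/9 ≈ 0.114.
P(at least two equal) = 1 − 0.114 = 0.886.

0.886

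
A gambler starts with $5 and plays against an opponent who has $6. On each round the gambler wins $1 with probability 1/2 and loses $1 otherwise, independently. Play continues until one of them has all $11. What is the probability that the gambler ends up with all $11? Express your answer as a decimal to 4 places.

0.4545

With a fair step, P(i) = ½P(i−1) + ½P(i+1) with P(0)=0, P(11)=1 has the linear solution P(i) = i/11.
P(5) = 5/11 ≈ 0.4545.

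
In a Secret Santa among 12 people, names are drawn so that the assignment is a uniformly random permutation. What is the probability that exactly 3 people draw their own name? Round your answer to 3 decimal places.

0.061

Choose which 3 of the 12 are fixed: C(12,3) = 220 ways.
The remaining 9 must have no fixed point: D(9) = 133496.
P = 220·133496/479001600 = 16687/272160 ≈ 0.061.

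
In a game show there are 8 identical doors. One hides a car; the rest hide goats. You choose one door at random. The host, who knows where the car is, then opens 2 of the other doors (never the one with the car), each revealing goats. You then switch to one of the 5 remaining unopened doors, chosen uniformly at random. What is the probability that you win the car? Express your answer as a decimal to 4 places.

Your original door holds the car with probability 1/8, so the other 7 collectively hold it with probability 7/8.
The host can always find 2 empty doors to open, so the reveals don't change that 7/8; it is now spread over the 5 remaining unopened doors.
P(win by switching) = (7/8) · (1/5) = 7/40 ≈ 0.1750.

0.1750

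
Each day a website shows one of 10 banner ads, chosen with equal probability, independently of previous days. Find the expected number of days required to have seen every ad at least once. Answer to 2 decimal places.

29.29

After i distinct types are collected, each trial gives a new one with probability (10−i)/10, so the expected wait for the next new type is 10/(10−i).
E = 10/10 + 10/9 + 10/8 + 10/7 + 10/6 + 10/5 + 10/4 + 10/3 + 10/2 + 10/1 = 7381/252 ≈ 29.29.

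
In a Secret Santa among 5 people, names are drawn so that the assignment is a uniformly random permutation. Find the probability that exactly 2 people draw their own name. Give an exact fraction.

Choose which 2 of the 5 are fixed: C(5,2) = 10 ways.
The remaining 3 must have no fixed point: D(3) = 2.
P = 10·2/120 = 1/6.

1/6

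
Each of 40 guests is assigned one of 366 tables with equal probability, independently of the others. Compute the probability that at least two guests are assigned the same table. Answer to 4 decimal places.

0.8905

It's easier to compute the probability that all 40 are distinct.
P(all distinct) = 366/366 · 365/366 · ··· · 327/366 ≈ 0.1095.
So the probability of at least one match is 1 − 0.1095 = 0.8905.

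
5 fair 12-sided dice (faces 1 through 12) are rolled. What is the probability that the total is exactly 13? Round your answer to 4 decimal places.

There are 12^5 = 248832 equally likely outcomes.
The number of ordered 5-tuples from {1,…,12} summing to 13 is 495.
P(sum = 13) = 495/248832 = 55/27648 ≈ 0.0020.

0.0020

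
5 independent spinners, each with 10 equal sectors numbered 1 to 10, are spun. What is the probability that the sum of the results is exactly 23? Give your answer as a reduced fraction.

There are 10^5 = 100000 equally likely outcomes.
The number of ordered 5-tuples from {1,…,10} summing to 23 is 4840.
P(sum = 23) = 4840/100000 = 121/2500.

121/2500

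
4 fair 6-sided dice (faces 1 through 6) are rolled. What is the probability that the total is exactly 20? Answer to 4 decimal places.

0.0270

There are 6^4 = 1296 equally likely outcomes.
The number of ordered 4-tuples from {1,…,6} summing to 20 is 35.
P(sum = 20) = 35/1296 ≈ 0.0270.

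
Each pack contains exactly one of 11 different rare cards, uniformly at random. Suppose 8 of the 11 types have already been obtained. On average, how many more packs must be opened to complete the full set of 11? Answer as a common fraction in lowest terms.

Starting from 8 distinct types, each trial gives a new one with probability (11−i)/11 when i types are held, so the wait for the next new type is 11/(11−i).
E = 11/3 + 11/2 + 11/1 = 121/6.

121/6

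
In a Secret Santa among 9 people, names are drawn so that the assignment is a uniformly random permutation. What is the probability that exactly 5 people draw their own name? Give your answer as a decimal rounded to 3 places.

Choose which 5 of the 9 are fixed: C(9,5) = 126 ways.
The remaining 4 must have no fixed point: D(4) = 9.
P = 126·9/362880 = 1/320 ≈ 0.003.

0.003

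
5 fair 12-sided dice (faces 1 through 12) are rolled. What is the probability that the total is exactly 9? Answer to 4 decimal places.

0.0003

There are 12^5 = 248832 equally likely outcomes.
The number of ordered 5-tuples from {1,…,12} summing to 9 is 70.
P(sum = 9) = 70/248832 = 35/124416 ≈ 0.0003.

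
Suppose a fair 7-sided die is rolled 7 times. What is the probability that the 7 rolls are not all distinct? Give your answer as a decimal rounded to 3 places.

P(all 7 different) = 7/7 · 6/7 · ··· · 1/7 ≈ 0.006.
P(at least two equal) = 1 − 0.006 = 0.994.

0.994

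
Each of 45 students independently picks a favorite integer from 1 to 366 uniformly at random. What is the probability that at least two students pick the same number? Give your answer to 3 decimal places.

0.940

It's easier to compute the probability that all 45 are distinct.
P(all distinct) = 366/366 · 365/366 · ··· · 322/366 ≈ 0.060.
So the probability of at least one match is 1 − 0.060 = 0.940.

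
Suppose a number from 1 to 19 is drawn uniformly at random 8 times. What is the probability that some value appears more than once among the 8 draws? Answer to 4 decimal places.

0.8206

P(all 8 different) = 19/19 · 18/19 · ··· · 12/19 ≈ 0.1794.
P(at least two equal) = 1 − 0.1794 = 0.8206.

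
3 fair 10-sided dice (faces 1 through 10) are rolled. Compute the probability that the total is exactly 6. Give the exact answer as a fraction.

There are 10^3 = 1000 equally likely outcomes.
The number of ordered 3-tuples from {1,…,10} summing to 6 is 10.
P(sum = 6) = 10/1000 = 1/100.

1/100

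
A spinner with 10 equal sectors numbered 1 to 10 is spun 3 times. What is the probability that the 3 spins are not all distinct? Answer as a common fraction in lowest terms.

P(all 3 different) = 10/10 · 9/10 · ··· · 8/10 = 18/25.
P(at least two equal) = 1 − 18/25 = 7/25.

7/25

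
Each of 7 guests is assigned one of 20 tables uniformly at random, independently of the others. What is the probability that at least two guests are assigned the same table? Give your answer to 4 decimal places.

0.6948

It's easier to compute the probability that all 7 are distinct.
P(all distinct) = 20/20 · 19/20 · ··· · 14/20 ≈ 0.3052.
So the probability of at least one match is 1 − 0.3052 = 0.6948.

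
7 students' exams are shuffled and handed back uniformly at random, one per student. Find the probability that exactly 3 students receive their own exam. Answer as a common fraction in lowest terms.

Choose which 3 of the 7 are fixed: C(7,3) = 35 ways.
The remaining 4 must have no fixed point: D(4) = 9.
P = 35·9/5040 = 1/16.

1/16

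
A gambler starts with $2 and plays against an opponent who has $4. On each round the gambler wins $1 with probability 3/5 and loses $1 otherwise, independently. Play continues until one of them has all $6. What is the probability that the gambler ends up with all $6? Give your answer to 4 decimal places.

Let r = q/p = (2/5)/(3/5) = 2/3. The recurrence P(i) = p·P(i+1) + q·P(i−1) with P(0)=0, P(6)=1 gives P(i) = (1 − r^i)/(1 − r^6).
P(2) = (1 − (2/3)^2) / (1 − (2/3)^6) = 81/133 ≈ 0.6090.

0.6090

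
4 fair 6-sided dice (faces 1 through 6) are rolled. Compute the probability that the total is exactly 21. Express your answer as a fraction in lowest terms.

There are 6^4 = 1296 equally likely outcomes.
The number of ordered 4-tuples from {1,…,6} summing to 21 is 20.
P(sum = 21) = 20/1296 = 5/324.

5/324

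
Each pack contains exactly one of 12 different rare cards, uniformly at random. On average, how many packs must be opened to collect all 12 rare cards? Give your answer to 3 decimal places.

37.239

After i distinct types are collected, each trial gives a new one with probability (12−i)/12, so the expected wait for the next new type is 12/(12−i).
E = 12/12 + 12/11 + 12/10 + 12/9 + 12/8 + 12/7 + 12/6 + 12/5 + 12/4 + 12/3 + 12/2 + 12/1 = 86021/2310 ≈ 37.239.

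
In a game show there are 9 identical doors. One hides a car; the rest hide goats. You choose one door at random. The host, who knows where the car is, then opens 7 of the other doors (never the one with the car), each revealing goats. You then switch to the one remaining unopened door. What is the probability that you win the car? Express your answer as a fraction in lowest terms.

8/9

Your original door holds the car with probability 1/9, so the other 8 collectively hold it with probability 8/9.
The host can always find 7 empty doors to open, so the reveals don't change that 8/9; it is now spread over the 1 remaining unopened door.
P(win by switching) = (8/9) · (1/1) = 8/9.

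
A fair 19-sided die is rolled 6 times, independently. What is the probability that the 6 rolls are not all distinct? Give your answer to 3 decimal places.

0.585

P(all 6 different) = 19/19 · 18/19 · ··· · 14/19 ≈ 0.415.
P(at least two equal) = 1 − 0.415 = 0.585.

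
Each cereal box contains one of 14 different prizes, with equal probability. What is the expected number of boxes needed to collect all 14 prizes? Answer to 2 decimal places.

45.52

After i distinct types are collected, each trial gives a new one with probability (14−i)/14, so the expected wait for the next new type is 14/(14−i).
E = 14/14 + 14/13 + 14/12 + 14/11 + 14/10 + 14/9 + 14/8 + 14/7 + 14/6 + 14/5 + 14/4 + 14/3 + 14/2 + 14/1 = 1171733/25740 ≈ 45.52.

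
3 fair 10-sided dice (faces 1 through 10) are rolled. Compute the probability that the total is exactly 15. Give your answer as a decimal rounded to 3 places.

There are 10^3 = 1000 equally likely outcomes.
The number of ordered 3-tuples from {1,…,10} summing to 15 is 73.
P(sum = 15) = 73/1000 ≈ 0.073.

0.073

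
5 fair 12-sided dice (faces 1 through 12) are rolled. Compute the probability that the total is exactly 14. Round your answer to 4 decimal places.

There are 12^5 = 248832 equally likely outcomes.
The number of ordered 5-tuples from {1,…,12} summing to 14 is 715.
P(sum = 14) = 715/248832 ≈ 0.0029.

0.0029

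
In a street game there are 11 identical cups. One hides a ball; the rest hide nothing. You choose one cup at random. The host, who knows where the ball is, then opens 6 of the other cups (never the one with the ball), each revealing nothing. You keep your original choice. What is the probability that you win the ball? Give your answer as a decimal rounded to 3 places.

The host can always open 6 empty cups regardless of your choice, so the reveals give no information about your original cup.
P(win by staying) = 1/11 ≈ 0.091.

0.091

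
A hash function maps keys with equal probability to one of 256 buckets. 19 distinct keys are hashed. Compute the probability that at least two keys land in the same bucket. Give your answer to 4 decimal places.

It's easier to compute the probability that all 19 are distinct.
P(all distinct) = 256/256 · 255/256 · ··· · 238/256 ≈ 0.5043.
So the probability of at least one match is 1 − 0.5043 = 0.4957.

0.4957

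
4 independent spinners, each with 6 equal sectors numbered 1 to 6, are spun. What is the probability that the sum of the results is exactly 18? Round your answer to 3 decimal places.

0.062

There are 6^4 = 1296 equally likely outcomes.
The number of ordered 4-tuples from {1,…,6} summing to 18 is 80.
P(sum = 18) = 80/1296 = 5/81 ≈ 0.062.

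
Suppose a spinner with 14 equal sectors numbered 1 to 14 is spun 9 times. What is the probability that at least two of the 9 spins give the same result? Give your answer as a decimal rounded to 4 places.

P(all 9 different) = 14/14 · 13/14 · ··· · 6/14 ≈ 0.0352.
P(at least two equal) = 1 − 0.0352 = 0.9648.

0.9648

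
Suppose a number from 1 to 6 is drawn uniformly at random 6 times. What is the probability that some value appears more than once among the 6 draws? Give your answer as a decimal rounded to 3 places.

P(all 6 different) = 6/6 · 5/6 · ··· · 1/6 ≈ 0.015.
P(at least two equal) = 1 − 0.015 = 0.985.

0.985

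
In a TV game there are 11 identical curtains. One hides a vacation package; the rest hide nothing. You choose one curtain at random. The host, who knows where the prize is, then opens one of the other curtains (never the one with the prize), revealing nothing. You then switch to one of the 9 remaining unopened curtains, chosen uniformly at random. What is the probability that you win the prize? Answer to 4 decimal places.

0.1010

Your original curtain holds the prize with probability 1/11, so the other 10 collectively hold it with probability 10/11.
The host can always find an empty curtain to open, so this doesn't change that 10/11; it is now spread over the 9 remaining unopened curtains.
P(win by switching) = (10/11) · (1/9) = 10/99 ≈ 0.1010.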